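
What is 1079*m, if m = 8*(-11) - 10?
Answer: -105742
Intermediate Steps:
m = -98 (m = -88 - 10 = -98)
1079*m = 1079*(-98) = -105742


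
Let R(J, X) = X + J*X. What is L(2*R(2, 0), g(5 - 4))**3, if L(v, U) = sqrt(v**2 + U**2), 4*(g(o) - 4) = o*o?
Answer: 4913/64 ≈ 76.766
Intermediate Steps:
g(o) = 4 + o**2/4 (g(o) = 4 + (o*o)/4 = 4 + o**2/4)
L(v, U) = sqrt(U**2 + v**2)
L(2*R(2, 0), g(5 - 4))**3 = (sqrt((4 + (5 - 4)**2/4)**2 + (2*(0*(1 + 2)))**2))**3 = (sqrt((4 + (1/4)*1**2)**2 + (2*(0*3))**2))**3 = (sqrt((4 + (1/4)*1)**2 + (2*0)**2))**3 = (sqrt((4 + 1/4)**2 + 0**2))**3 = (sqrt((17/4)**2 + 0))**3 = (sqrt(289/16 + 0))**3 = (sqrt(289/16))**3 = (17/4)**3 = 4913/64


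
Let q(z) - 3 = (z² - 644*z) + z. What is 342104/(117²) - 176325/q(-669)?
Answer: 99287191033/4005086553 ≈ 24.790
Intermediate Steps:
q(z) = 3 + z² - 643*z (q(z) = 3 + ((z² - 644*z) + z) = 3 + (z² - 643*z) = 3 + z² - 643*z)
342104/(117²) - 176325/q(-669) = 342104/(117²) - 176325/(3 + (-669)² - 643*(-669)) = 342104/13689 - 176325/(3 + 447561 + 430167) = 342104*(1/13689) - 176325/877731 = 342104/13689 - 176325*1/877731 = 342104/13689 - 58775/292577 = 99287191033/4005086553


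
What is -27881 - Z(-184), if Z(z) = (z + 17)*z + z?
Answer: -58425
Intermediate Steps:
Z(z) = z + z*(17 + z) (Z(z) = (17 + z)*z + z = z*(17 + z) + z = z + z*(17 + z))
-27881 - Z(-184) = -27881 - (-184)*(18 - 184) = -27881 - (-184)*(-166) = -27881 - 1*30544 = -27881 - 30544 = -58425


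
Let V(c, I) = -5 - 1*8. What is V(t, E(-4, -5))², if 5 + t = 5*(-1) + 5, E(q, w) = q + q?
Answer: 169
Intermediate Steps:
E(q, w) = 2*q
t = -5 (t = -5 + (5*(-1) + 5) = -5 + (-5 + 5) = -5 + 0 = -5)
V(c, I) = -13 (V(c, I) = -5 - 8 = -13)
V(t, E(-4, -5))² = (-13)² = 169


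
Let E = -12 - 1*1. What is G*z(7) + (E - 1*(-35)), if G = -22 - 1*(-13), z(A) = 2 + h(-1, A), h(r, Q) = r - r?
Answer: 4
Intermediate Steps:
E = -13 (E = -12 - 1 = -13)
h(r, Q) = 0
z(A) = 2 (z(A) = 2 + 0 = 2)
G = -9 (G = -22 + 13 = -9)
G*z(7) + (E - 1*(-35)) = -9*2 + (-13 - 1*(-35)) = -18 + (-13 + 35) = -18 + 22 = 4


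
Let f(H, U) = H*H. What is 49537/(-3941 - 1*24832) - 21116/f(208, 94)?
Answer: -687684859/311208768 ≈ -2.2097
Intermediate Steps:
f(H, U) = H²
49537/(-3941 - 1*24832) - 21116/f(208, 94) = 49537/(-3941 - 1*24832) - 21116/(208²) = 49537/(-3941 - 24832) - 21116/43264 = 49537/(-28773) - 21116*1/43264 = 49537*(-1/28773) - 5279/10816 = -49537/28773 - 5279/10816 = -687684859/311208768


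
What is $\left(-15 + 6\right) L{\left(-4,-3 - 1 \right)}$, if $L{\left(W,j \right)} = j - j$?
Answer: $0$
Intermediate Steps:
$L{\left(W,j \right)} = 0$
$\left(-15 + 6\right) L{\left(-4,-3 - 1 \right)} = \left(-15 + 6\right) 0 = \left(-9\right) 0 = 0$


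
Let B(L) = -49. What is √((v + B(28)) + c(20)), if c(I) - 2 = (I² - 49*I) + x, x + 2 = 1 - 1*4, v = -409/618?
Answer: I*√241628730/618 ≈ 25.153*I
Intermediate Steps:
v = -409/618 (v = -409*1/618 = -409/618 ≈ -0.66181)
x = -5 (x = -2 + (1 - 1*4) = -2 + (1 - 4) = -2 - 3 = -5)
c(I) = -3 + I² - 49*I (c(I) = 2 + ((I² - 49*I) - 5) = 2 + (-5 + I² - 49*I) = -3 + I² - 49*I)
√((v + B(28)) + c(20)) = √((-409/618 - 49) + (-3 + 20² - 49*20)) = √(-30691/618 + (-3 + 400 - 980)) = √(-30691/618 - 583) = √(-390985/618) = I*√241628730/618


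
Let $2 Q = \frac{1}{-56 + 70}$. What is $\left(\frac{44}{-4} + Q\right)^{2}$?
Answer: $\frac{94249}{784} \approx 120.22$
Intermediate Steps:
$Q = \frac{1}{28}$ ($Q = \frac{1}{2 \left(-56 + 70\right)} = \frac{1}{2 \cdot 14} = \frac{1}{2} \cdot \frac{1}{14} = \frac{1}{28} \approx 0.035714$)
$\left(\frac{44}{-4} + Q\right)^{2} = \left(\frac{44}{-4} + \frac{1}{28}\right)^{2} = \left(44 \left(- \frac{1}{4}\right) + \frac{1}{28}\right)^{2} = \left(-11 + \frac{1}{28}\right)^{2} = \left(- \frac{307}{28}\right)^{2} = \frac{94249}{784}$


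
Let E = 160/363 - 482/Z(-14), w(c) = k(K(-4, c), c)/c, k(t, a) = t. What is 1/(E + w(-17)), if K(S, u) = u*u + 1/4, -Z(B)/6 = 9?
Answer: -222156/1699051 ≈ -0.13075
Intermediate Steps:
Z(B) = -54 (Z(B) = -6*9 = -54)
K(S, u) = ¼ + u² (K(S, u) = u² + ¼ = ¼ + u²)
w(c) = (¼ + c²)/c
E = 30601/3267 (E = 160/363 - 482/(-54) = 160*(1/363) - 482*(-1/54) = 160/363 + 241/27 = 30601/3267 ≈ 9.3667)
1/(E + w(-17)) = 1/(30601/3267 + (-17 + (¼)/(-17))) = 1/(30601/3267 + (-17 + (¼)*(-1/17))) = 1/(30601/3267 + (-17 - 1/68)) = 1/(30601/3267 - 1157/68) = 1/(-1699051/222156) = -222156/1699051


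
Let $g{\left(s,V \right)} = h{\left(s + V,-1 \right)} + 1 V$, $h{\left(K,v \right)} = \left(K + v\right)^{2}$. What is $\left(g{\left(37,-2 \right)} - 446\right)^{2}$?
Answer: $501264$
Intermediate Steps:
$g{\left(s,V \right)} = V + \left(-1 + V + s\right)^{2}$ ($g{\left(s,V \right)} = \left(\left(s + V\right) - 1\right)^{2} + 1 V = \left(\left(V + s\right) - 1\right)^{2} + V = \left(-1 + V + s\right)^{2} + V = V + \left(-1 + V + s\right)^{2}$)
$\left(g{\left(37,-2 \right)} - 446\right)^{2} = \left(\left(-2 + \left(-1 - 2 + 37\right)^{2}\right) - 446\right)^{2} = \left(\left(-2 + 34^{2}\right) - 446\right)^{2} = \left(\left(-2 + 1156\right) - 446\right)^{2} = \left(1154 - 446\right)^{2} = 708^{2} = 501264$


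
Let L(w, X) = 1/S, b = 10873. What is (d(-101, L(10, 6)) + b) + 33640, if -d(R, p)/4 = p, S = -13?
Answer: 578673/13 ≈ 44513.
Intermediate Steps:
L(w, X) = -1/13 (L(w, X) = 1/(-13) = -1/13)
d(R, p) = -4*p
(d(-101, L(10, 6)) + b) + 33640 = (-4*(-1/13) + 10873) + 33640 = (4/13 + 10873) + 33640 = 141353/13 + 33640 = 578673/13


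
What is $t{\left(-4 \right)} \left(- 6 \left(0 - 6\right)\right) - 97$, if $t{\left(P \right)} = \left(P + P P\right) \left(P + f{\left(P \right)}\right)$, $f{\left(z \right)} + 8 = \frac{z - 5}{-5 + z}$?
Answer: $-4849$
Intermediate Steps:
$f{\left(z \right)} = -7$ ($f{\left(z \right)} = -8 + \frac{z - 5}{-5 + z} = -8 + \frac{-5 + z}{-5 + z} = -8 + 1 = -7$)
$t{\left(P \right)} = \left(-7 + P\right) \left(P + P^{2}\right)$ ($t{\left(P \right)} = \left(P + P P\right) \left(P - 7\right) = \left(P + P^{2}\right) \left(-7 + P\right) = \left(-7 + P\right) \left(P + P^{2}\right)$)
$t{\left(-4 \right)} \left(- 6 \left(0 - 6\right)\right) - 97 = - 4 \left(-7 + \left(-4\right)^{2} - -24\right) \left(- 6 \left(0 - 6\right)\right) - 97 = - 4 \left(-7 + 16 + 24\right) \left(\left(-6\right) \left(-6\right)\right) - 97 = \left(-4\right) 33 \cdot 36 - 97 = \left(-132\right) 36 - 97 = -4752 - 97 = -4849$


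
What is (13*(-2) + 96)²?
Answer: 4900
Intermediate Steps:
(13*(-2) + 96)² = (-26 + 96)² = 70² = 4900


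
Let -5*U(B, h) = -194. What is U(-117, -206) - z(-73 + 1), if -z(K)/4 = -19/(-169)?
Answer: 33166/845 ≈ 39.250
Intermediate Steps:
U(B, h) = 194/5 (U(B, h) = -⅕*(-194) = 194/5)
z(K) = -76/169 (z(K) = -(-76)/(-169) = -(-76)*(-1)/169 = -4*19/169 = -76/169)
U(-117, -206) - z(-73 + 1) = 194/5 - 1*(-76/169) = 194/5 + 76/169 = 33166/845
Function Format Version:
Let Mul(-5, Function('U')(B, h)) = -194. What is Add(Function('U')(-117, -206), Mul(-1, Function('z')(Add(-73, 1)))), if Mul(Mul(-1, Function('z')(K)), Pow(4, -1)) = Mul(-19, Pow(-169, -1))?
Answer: Rational(33166, 845) ≈ 39.250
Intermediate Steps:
Function('U')(B, h) = Rational(194, 5) (Function('U')(B, h) = Mul(Rational(-1, 5), -194) = Rational(194, 5))
Function('z')(K) = Rational(-76, 169) (Function('z')(K) = Mul(-4, Mul(-19, Pow(-169, -1))) = Mul(-4, Mul(-19, Rational(-1, 169))) = Mul(-4, Rational(19, 169)) = Rational(-76, 169))
Add(Function('U')(-117, -206), Mul(-1, Function('z')(Add(-73, 1)))) = Add(Rational(194, 5), Mul(-1, Rational(-76, 169))) = Add(Rational(194, 5), Rational(76, 169)) = Rational(33166, 845)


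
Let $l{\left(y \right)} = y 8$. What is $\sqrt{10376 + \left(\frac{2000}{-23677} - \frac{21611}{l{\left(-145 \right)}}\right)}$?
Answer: $\frac{\sqrt{1960265283100331110}}{13732660} \approx 101.95$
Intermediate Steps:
$l{\left(y \right)} = 8 y$
$\sqrt{10376 + \left(\frac{2000}{-23677} - \frac{21611}{l{\left(-145 \right)}}\right)} = \sqrt{10376 + \left(\frac{2000}{-23677} - \frac{21611}{8 \left(-145\right)}\right)} = \sqrt{10376 - \left(\frac{2000}{23677} + \frac{21611}{-1160}\right)} = \sqrt{10376 - - \frac{509363647}{27465320}} = \sqrt{10376 + \left(- \frac{2000}{23677} + \frac{21611}{1160}\right)} = \sqrt{10376 + \frac{509363647}{27465320}} = \sqrt{\frac{285489523967}{27465320}} = \frac{\sqrt{1960265283100331110}}{13732660}$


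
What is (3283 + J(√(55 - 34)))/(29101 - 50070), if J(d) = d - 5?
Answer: -3278/20969 - √21/20969 ≈ -0.15654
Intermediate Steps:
J(d) = -5 + d
(3283 + J(√(55 - 34)))/(29101 - 50070) = (3283 + (-5 + √(55 - 34)))/(29101 - 50070) = (3283 + (-5 + √21))/(-20969) = (3278 + √21)*(-1/20969) = -3278/20969 - √21/20969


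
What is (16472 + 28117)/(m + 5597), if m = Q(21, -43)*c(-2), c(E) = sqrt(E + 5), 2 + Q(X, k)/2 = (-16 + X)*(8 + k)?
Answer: 249564633/30950461 + 15784506*sqrt(3)/30950461 ≈ 8.9467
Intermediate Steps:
Q(X, k) = -4 + 2*(-16 + X)*(8 + k) (Q(X, k) = -4 + 2*((-16 + X)*(8 + k)) = -4 + 2*(-16 + X)*(8 + k))
c(E) = sqrt(5 + E)
m = -354*sqrt(3) (m = (-260 - 32*(-43) + 16*21 + 2*21*(-43))*sqrt(5 - 2) = (-260 + 1376 + 336 - 1806)*sqrt(3) = -354*sqrt(3) ≈ -613.15)
(16472 + 28117)/(m + 5597) = (16472 + 28117)/(-354*sqrt(3) + 5597) = 44589/(5597 - 354*sqrt(3))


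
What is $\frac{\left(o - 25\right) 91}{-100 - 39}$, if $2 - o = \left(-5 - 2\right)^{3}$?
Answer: $- \frac{29120}{139} \approx -209.5$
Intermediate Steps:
$o = 345$ ($o = 2 - \left(-5 - 2\right)^{3} = 2 - \left(-7\right)^{3} = 2 - -343 = 2 + 343 = 345$)
$\frac{\left(o - 25\right) 91}{-100 - 39} = \frac{\left(345 - 25\right) 91}{-100 - 39} = \frac{\left(345 - 25\right) 91}{-139} = 320 \cdot 91 \left(- \frac{1}{139}\right) = 29120 \left(- \frac{1}{139}\right) = - \frac{29120}{139}$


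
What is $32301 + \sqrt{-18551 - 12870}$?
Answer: $32301 + i \sqrt{31421} \approx 32301.0 + 177.26 i$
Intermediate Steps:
$32301 + \sqrt{-18551 - 12870} = 32301 + \sqrt{-31421} = 32301 + i \sqrt{31421}$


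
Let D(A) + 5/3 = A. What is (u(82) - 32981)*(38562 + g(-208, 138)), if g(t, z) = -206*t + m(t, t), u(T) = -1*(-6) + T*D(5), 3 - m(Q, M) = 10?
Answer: -7986041315/3 ≈ -2.6620e+9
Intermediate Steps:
D(A) = -5/3 + A
m(Q, M) = -7 (m(Q, M) = 3 - 1*10 = 3 - 10 = -7)
u(T) = 6 + 10*T/3 (u(T) = -1*(-6) + T*(-5/3 + 5) = 6 + T*(10/3) = 6 + 10*T/3)
g(t, z) = -7 - 206*t (g(t, z) = -206*t - 7 = -7 - 206*t)
(u(82) - 32981)*(38562 + g(-208, 138)) = ((6 + (10/3)*82) - 32981)*(38562 + (-7 - 206*(-208))) = ((6 + 820/3) - 32981)*(38562 + (-7 + 42848)) = (838/3 - 32981)*(38562 + 42841) = -98105/3*81403 = -7986041315/3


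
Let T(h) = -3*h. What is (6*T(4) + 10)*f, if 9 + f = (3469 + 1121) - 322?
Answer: -264058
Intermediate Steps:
f = 4259 (f = -9 + ((3469 + 1121) - 322) = -9 + (4590 - 322) = -9 + 4268 = 4259)
(6*T(4) + 10)*f = (6*(-3*4) + 10)*4259 = (6*(-12) + 10)*4259 = (-72 + 10)*4259 = -62*4259 = -264058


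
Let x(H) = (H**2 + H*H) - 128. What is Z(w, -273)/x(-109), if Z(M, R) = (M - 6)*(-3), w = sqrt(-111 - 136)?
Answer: 1/1313 - I*sqrt(247)/7878 ≈ 0.00076161 - 0.001995*I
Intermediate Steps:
w = I*sqrt(247) (w = sqrt(-247) = I*sqrt(247) ≈ 15.716*I)
x(H) = -128 + 2*H**2 (x(H) = (H**2 + H**2) - 128 = 2*H**2 - 128 = -128 + 2*H**2)
Z(M, R) = 18 - 3*M (Z(M, R) = (-6 + M)*(-3) = 18 - 3*M)
Z(w, -273)/x(-109) = (18 - 3*I*sqrt(247))/(-128 + 2*(-109)**2) = (18 - 3*I*sqrt(247))/(-128 + 2*11881) = (18 - 3*I*sqrt(247))/(-128 + 23762) = (18 - 3*I*sqrt(247))/23634 = (18 - 3*I*sqrt(247))*(1/23634) = 1/1313 - I*sqrt(247)/7878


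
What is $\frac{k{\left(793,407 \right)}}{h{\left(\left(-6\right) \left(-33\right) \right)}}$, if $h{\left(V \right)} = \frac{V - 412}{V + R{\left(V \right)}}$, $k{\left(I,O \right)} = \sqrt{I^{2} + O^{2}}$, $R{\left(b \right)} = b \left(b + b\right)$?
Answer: $- \frac{39303 \sqrt{794498}}{107} \approx -3.2741 \cdot 10^{5}$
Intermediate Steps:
$R{\left(b \right)} = 2 b^{2}$ ($R{\left(b \right)} = b 2 b = 2 b^{2}$)
$h{\left(V \right)} = \frac{-412 + V}{V + 2 V^{2}}$ ($h{\left(V \right)} = \frac{V - 412}{V + 2 V^{2}} = \frac{-412 + V}{V + 2 V^{2}}$)
$\frac{k{\left(793,407 \right)}}{h{\left(\left(-6\right) \left(-33\right) \right)}} = \frac{\sqrt{793^{2} + 407^{2}}}{\frac{1}{\left(-6\right) \left(-33\right)} \frac{1}{1 + 2 \left(\left(-6\right) \left(-33\right)\right)} \left(-412 - -198\right)} = \frac{\sqrt{628849 + 165649}}{\frac{1}{198} \frac{1}{1 + 2 \cdot 198} \left(-412 + 198\right)} = \frac{\sqrt{794498}}{\frac{1}{198} \frac{1}{1 + 396} \left(-214\right)} = \frac{\sqrt{794498}}{\frac{1}{198} \cdot \frac{1}{397} \left(-214\right)} = \frac{\sqrt{794498}}{- \frac{107}{39303}} = \sqrt{794498} \left(- \frac{39303}{107}\right) = - \frac{39303 \sqrt{794498}}{107}$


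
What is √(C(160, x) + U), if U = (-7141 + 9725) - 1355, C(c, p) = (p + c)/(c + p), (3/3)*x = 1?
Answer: √1230 ≈ 35.071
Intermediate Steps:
x = 1
C(c, p) = 1 (C(c, p) = (c + p)/(c + p) = 1)
U = 1229 (U = 2584 - 1355 = 1229)
√(C(160, x) + U) = √(1 + 1229) = √1230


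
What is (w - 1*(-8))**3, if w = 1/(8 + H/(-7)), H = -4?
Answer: 115501303/216000 ≈ 534.73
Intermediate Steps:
w = 7/60 (w = 1/(8 - 4/(-7)) = 1/(8 - 4*(-1/7)) = 1/(8 + 4/7) = 1/(60/7) = 7/60 ≈ 0.11667)
(w - 1*(-8))**3 = (7/60 - 1*(-8))**3 = (7/60 + 8)**3 = (487/60)**3 = 115501303/216000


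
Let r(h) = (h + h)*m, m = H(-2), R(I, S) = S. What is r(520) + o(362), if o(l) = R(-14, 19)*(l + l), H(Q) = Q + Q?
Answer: 9596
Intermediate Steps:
H(Q) = 2*Q
m = -4 (m = 2*(-2) = -4)
r(h) = -8*h (r(h) = (h + h)*(-4) = (2*h)*(-4) = -8*h)
o(l) = 38*l (o(l) = 19*(l + l) = 19*(2*l) = 38*l)
r(520) + o(362) = -8*520 + 38*362 = -4160 + 13756 = 9596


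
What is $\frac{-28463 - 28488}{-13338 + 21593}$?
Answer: $- \frac{56951}{8255} \approx -6.899$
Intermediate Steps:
$\frac{-28463 - 28488}{-13338 + 21593} = - \frac{56951}{8255}$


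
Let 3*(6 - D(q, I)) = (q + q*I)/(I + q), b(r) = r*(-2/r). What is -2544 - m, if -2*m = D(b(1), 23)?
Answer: -53353/21 ≈ -2540.6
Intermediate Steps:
b(r) = -2
D(q, I) = 6 - (q + I*q)/(3*(I + q)) (D(q, I) = 6 - (q + q*I)/(3*(I + q)) = 6 - (q + I*q)/(3*(I + q)))
m = -71/21 (m = -(17*(-2) + 18*23 - 1*23*(-2))/(6*(23 - 2)) = -(-34 + 414 + 46)/(6*21) = -426/(6*21) = -1/2*142/21 = -71/21 ≈ -3.3810)
-2544 - m = -2544 - 1*(-71/21) = -2544 + 71/21 = -53353/21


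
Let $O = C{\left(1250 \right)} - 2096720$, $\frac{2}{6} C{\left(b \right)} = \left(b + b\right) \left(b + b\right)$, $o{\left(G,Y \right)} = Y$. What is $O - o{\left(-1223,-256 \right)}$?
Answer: $16653536$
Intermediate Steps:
$C{\left(b \right)} = 12 b^{2}$ ($C{\left(b \right)} = 3 \left(b + b\right) \left(b + b\right) = 3 \cdot 2 b 2 b = 3 \cdot 4 b^{2} = 12 b^{2}$)
$O = 16653280$ ($O = 12 \cdot 1250^{2} - 2096720 = 12 \cdot 1562500 - 2096720 = 18750000 - 2096720 = 16653280$)
$O - o{\left(-1223,-256 \right)} = 16653280 - -256 = 16653280 + 256 = 16653536$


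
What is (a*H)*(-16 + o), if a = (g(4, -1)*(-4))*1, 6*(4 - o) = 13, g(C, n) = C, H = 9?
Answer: 2040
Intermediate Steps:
o = 11/6 (o = 4 - 1/6*13 = 4 - 13/6 = 11/6 ≈ 1.8333)
a = -16 (a = (4*(-4))*1 = -16*1 = -16)
(a*H)*(-16 + o) = (-16*9)*(-16 + 11/6) = -144*(-85/6) = 2040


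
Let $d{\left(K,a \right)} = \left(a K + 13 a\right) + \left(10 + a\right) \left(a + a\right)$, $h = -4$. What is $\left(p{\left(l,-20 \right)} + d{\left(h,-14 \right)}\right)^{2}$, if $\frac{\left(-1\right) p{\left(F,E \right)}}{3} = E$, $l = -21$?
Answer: $2116$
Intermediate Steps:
$p{\left(F,E \right)} = - 3 E$
$d{\left(K,a \right)} = 13 a + K a + 2 a \left(10 + a\right)$ ($d{\left(K,a \right)} = \left(K a + 13 a\right) + \left(10 + a\right) 2 a = \left(13 a + K a\right) + 2 a \left(10 + a\right) = 13 a + K a + 2 a \left(10 + a\right)$)
$\left(p{\left(l,-20 \right)} + d{\left(h,-14 \right)}\right)^{2} = \left(\left(-3\right) \left(-20\right) - 14 \left(33 - 4 + 2 \left(-14\right)\right)\right)^{2} = \left(60 - 14 \left(33 - 4 - 28\right)\right)^{2} = \left(60 - 14\right)^{2} = 46^{2} = 2116$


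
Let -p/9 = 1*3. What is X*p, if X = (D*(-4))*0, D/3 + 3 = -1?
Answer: 0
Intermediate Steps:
D = -12 (D = -9 + 3*(-1) = -9 - 3 = -12)
p = -27 (p = -9*3 = -27)
X = 0 (X = -12*(-4)*0 = 48*0 = 0)
X*p = 0*(-27) = 0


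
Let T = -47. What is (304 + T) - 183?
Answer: 74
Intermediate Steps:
(304 + T) - 183 = (304 - 47) - 183 = 257 - 183 = 74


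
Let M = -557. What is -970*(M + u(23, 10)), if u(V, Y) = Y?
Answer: 530590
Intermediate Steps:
-970*(M + u(23, 10)) = -970*(-557 + 10) = -970*(-547) = 530590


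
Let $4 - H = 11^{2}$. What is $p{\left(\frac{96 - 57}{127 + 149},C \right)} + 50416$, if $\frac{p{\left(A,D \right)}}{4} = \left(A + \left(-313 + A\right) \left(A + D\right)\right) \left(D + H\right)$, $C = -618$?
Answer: $- \frac{1202436569519}{2116} \approx -5.6826 \cdot 10^{8}$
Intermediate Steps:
$H = -117$ ($H = 4 - 11^{2} = 4 - 121 = -117$)
$p{\left(A,D \right)} = 4 \left(-117 + D\right) \left(A + \left(-313 + A\right) \left(A + D\right)\right)$ ($p{\left(A,D \right)} = 4 \left(A + \left(-313 + A\right) \left(A + D\right)\right) \left(D - 117\right) = 4 \left(A + \left(-313 + A\right) \left(A + D\right)\right) \left(-117 + D\right) = 4 \left(-117 + D\right) \left(A + \left(-313 + A\right) \left(A + D\right)\right)$)
$p{\left(\frac{96 - 57}{127 + 149},C \right)} + 50416 = \left(- 1252 \left(-618\right)^{2} - 468 \left(\frac{96 - 57}{127 + 149}\right)^{2} + 146016 \frac{96 - 57}{127 + 149} + 146484 \left(-618\right) - 1716 \frac{96 - 57}{127 + 149} \left(-618\right) + 4 \frac{96 - 57}{127 + 149} \left(-618\right)^{2} + 4 \left(-618\right) \left(\frac{96 - 57}{127 + 149}\right)^{2}\right) + 50416 = \left(\left(-1252\right) 381924 - 468 \left(\frac{39}{276}\right)^{2} + 146016 \cdot \frac{39}{276} - 90527112 - 1716 \cdot \frac{39}{276} \left(-618\right) + 4 \cdot \frac{39}{276} \cdot 381924 + 4 \left(-618\right) \left(\frac{39}{276}\right)^{2}\right) + 50416 = \left(-478168848 - 468 \left(39 \cdot \frac{1}{276}\right)^{2} + 146016 \cdot 39 \cdot \frac{1}{276} - 90527112 - 1716 \cdot 39 \cdot \frac{1}{276} \left(-618\right) + 4 \cdot 39 \cdot \frac{1}{276} \cdot 381924 + 4 \left(-618\right) \left(39 \cdot \frac{1}{276}\right)^{2}\right) + 50416 = \left(-478168848 - 468 \left(\frac{13}{92}\right)^{2} + 146016 \cdot \frac{13}{92} - 90527112 - \frac{5577}{23} \left(-618\right) + 4 \cdot \frac{13}{92} \cdot 381924 + 4 \left(-618\right) \left(\frac{13}{92}\right)^{2}\right) + 50416 = \left(-478168848 - \frac{19773}{2116} + \frac{474552}{23} - 90527112 + \frac{3446586}{23} + \frac{4965012}{23} + 4 \left(-618\right) \frac{169}{8464}\right) + 50416 = \left(-478168848 - \frac{19773}{2116} + \frac{474552}{23} - 90527112 + \frac{3446586}{23} + \frac{4965012}{23} - \frac{52221}{1058}\right) + 50416 = - \frac{1202543249775}{2116} + 50416 = - \frac{1202436569519}{2116}$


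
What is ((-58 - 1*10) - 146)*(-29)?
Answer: 6206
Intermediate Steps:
((-58 - 1*10) - 146)*(-29) = ((-58 - 10) - 146)*(-29) = (-68 - 146)*(-29) = -214*(-29) = 6206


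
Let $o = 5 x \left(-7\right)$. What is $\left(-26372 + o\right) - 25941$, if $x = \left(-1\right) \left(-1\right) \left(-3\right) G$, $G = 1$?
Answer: $-52208$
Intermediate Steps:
$x = -3$ ($x = \left(-1\right) \left(-1\right) \left(-3\right) 1 = 1 \left(-3\right) 1 = \left(-3\right) 1 = -3$)
$o = 105$ ($o = 5 \left(-3\right) \left(-7\right) = \left(-15\right) \left(-7\right) = 105$)
$\left(-26372 + o\right) - 25941 = \left(-26372 + 105\right) - 25941 = -26267 - 25941 = -52208$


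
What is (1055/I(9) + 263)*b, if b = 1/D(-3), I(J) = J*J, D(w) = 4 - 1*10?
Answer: -11179/243 ≈ -46.004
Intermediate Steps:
D(w) = -6 (D(w) = 4 - 10 = -6)
I(J) = J²
b = -⅙ (b = 1/(-6) = -⅙ ≈ -0.16667)
(1055/I(9) + 263)*b = (1055/(9²) + 263)*(-⅙) = (1055/81 + 263)*(-⅙) = (22358/81)*(-⅙) = -11179/243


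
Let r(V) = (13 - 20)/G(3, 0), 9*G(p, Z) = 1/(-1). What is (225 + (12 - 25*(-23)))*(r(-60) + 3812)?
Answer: 3146500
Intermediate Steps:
G(p, Z) = -1/9 (G(p, Z) = (1/9)/(-1) = (1/9)*(-1) = -1/9)
r(V) = 63 (r(V) = (13 - 20)/(-1/9) = -7*(-9) = 63)
(225 + (12 - 25*(-23)))*(r(-60) + 3812) = (225 + (12 - 25*(-23)))*(63 + 3812) = (225 + (12 + 575))*3875 = (225 + 587)*3875 = 812*3875 = 3146500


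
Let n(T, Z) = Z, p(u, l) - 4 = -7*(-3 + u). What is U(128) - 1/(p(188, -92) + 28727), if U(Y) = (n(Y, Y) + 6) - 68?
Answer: 1810775/27436 ≈ 66.000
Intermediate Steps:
p(u, l) = 25 - 7*u (p(u, l) = 4 - 7*(-3 + u) = 4 + (21 - 7*u) = 25 - 7*u)
U(Y) = -62 + Y (U(Y) = (Y + 6) - 68 = (6 + Y) - 68 = -62 + Y)
U(128) - 1/(p(188, -92) + 28727) = (-62 + 128) - 1/((25 - 7*188) + 28727) = 66 - 1/((25 - 1316) + 28727) = 66 - 1/(-1291 + 28727) = 66 - 1/27436 = 1810775/27436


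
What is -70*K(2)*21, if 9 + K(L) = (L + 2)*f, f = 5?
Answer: -16170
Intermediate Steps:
K(L) = 1 + 5*L (K(L) = -9 + (L + 2)*5 = -9 + (2 + L)*5 = -9 + (10 + 5*L) = 1 + 5*L)
-70*K(2)*21 = -70*(1 + 5*2)*21 = -70*(1 + 10)*21 = -70*11*21 = -770*21 = -16170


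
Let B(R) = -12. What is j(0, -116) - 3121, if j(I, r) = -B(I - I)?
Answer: -3109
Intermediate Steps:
j(I, r) = 12 (j(I, r) = -1*(-12) = 12)
j(0, -116) - 3121 = 12 - 3121 = -3109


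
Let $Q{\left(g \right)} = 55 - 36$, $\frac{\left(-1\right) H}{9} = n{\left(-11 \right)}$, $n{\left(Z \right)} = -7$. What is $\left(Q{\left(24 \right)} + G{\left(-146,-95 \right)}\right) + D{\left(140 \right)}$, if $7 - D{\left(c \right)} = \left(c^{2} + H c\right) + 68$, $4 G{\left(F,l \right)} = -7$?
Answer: $- \frac{113855}{4} \approx -28464.0$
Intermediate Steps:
$G{\left(F,l \right)} = - \frac{7}{4}$ ($G{\left(F,l \right)} = \frac{1}{4} \left(-7\right) = - \frac{7}{4}$)
$H = 63$ ($H = \left(-9\right) \left(-7\right) = 63$)
$Q{\left(g \right)} = 19$
$D{\left(c \right)} = -61 - c^{2} - 63 c$ ($D{\left(c \right)} = 7 - \left(\left(c^{2} + 63 c\right) + 68\right) = 7 - \left(68 + c^{2} + 63 c\right) = -61 - c^{2} - 63 c$)
$\left(Q{\left(24 \right)} + G{\left(-146,-95 \right)}\right) + D{\left(140 \right)} = \left(19 - \frac{7}{4}\right) - 28481 = \frac{69}{4} - 28481 = - \frac{113855}{4}$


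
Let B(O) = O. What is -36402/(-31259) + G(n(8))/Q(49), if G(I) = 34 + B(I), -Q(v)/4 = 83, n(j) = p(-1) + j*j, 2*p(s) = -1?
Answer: 18075423/20755976 ≈ 0.87085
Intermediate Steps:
p(s) = -1/2 (p(s) = (1/2)*(-1) = -1/2)
n(j) = -1/2 + j**2 (n(j) = -1/2 + j*j = -1/2 + j**2)
Q(v) = -332 (Q(v) = -4*83 = -332)
G(I) = 34 + I
-36402/(-31259) + G(n(8))/Q(49) = -36402/(-31259) + (34 + (-1/2 + 8**2))/(-332) = -36402*(-1/31259) + (34 + (-1/2 + 64))*(-1/332) = 36402/31259 + (34 + 127/2)*(-1/332) = 36402/31259 + (195/2)*(-1/332) = 36402/31259 - 195/664 = 18075423/20755976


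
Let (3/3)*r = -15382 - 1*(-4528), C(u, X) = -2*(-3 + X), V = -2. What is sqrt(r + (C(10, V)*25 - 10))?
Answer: I*sqrt(10614) ≈ 103.02*I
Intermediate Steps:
C(u, X) = 6 - 2*X
r = -10854 (r = -15382 - 1*(-4528) = -15382 + 4528 = -10854)
sqrt(r + (C(10, V)*25 - 10)) = sqrt(-10854 + ((6 - 2*(-2))*25 - 10)) = sqrt(-10854 + ((6 + 4)*25 - 10)) = sqrt(-10854 + (10*25 - 10)) = sqrt(-10854 + (250 - 10)) = sqrt(-10854 + 240) = sqrt(-10614) = I*sqrt(10614)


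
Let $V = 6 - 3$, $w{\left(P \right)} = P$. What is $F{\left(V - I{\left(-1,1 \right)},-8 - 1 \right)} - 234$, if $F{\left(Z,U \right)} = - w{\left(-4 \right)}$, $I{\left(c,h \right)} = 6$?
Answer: $-230$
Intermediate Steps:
$V = 3$ ($V = 6 - 3 = 3$)
$F{\left(Z,U \right)} = 4$ ($F{\left(Z,U \right)} = \left(-1\right) \left(-4\right) = 4$)
$F{\left(V - I{\left(-1,1 \right)},-8 - 1 \right)} - 234 = 4 - 234 = -230$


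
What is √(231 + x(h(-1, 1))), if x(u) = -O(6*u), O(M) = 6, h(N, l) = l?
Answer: 15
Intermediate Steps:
x(u) = -6 (x(u) = -1*6 = -6)
√(231 + x(h(-1, 1))) = √(231 - 6) = √225 = 15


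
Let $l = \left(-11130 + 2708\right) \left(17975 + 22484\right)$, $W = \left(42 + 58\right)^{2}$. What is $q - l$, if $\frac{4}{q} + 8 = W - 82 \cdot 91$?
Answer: $\frac{431043307972}{1265} \approx 3.4075 \cdot 10^{8}$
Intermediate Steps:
$W = 10000$ ($W = 100^{2} = 10000$)
$q = \frac{2}{1265}$ ($q = \frac{4}{-8 + \left(10000 - 82 \cdot 91\right)} = \frac{4}{-8 + \left(10000 - 7462\right)} = \frac{4}{-8 + 2538} = \frac{4}{2530} = 4 \cdot \frac{1}{2530} = \frac{2}{1265} \approx 0.001581$)
$l = -340745698$ ($l = \left(-8422\right) 40459 = -340745698$)
$q - l = \frac{2}{1265} - -340745698 = \frac{2}{1265} + 340745698 = \frac{431043307972}{1265}$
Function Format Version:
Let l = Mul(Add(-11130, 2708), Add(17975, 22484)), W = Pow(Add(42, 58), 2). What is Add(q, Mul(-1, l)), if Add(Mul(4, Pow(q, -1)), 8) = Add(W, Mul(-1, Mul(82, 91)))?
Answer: Rational(431043307972, 1265) ≈ 3.4075e+8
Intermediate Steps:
W = 10000 (W = Pow(100, 2) = 10000)
q = Rational(2, 1265) (q = Mul(4, Pow(Add(-8, Add(10000, Mul(-1, Mul(82, 91)))), -1)) = Mul(4, Pow(Add(-8, Add(10000, Mul(-1, 7462))), -1)) = Mul(4, Pow(Add(-8, Add(10000, -7462)), -1)) = Mul(4, Pow(Add(-8, 2538), -1)) = Mul(4, Pow(2530, -1)) = Mul(4, Rational(1, 2530)) = Rational(2, 1265) ≈ 0.0015810)
l = -340745698 (l = Mul(-8422, 40459) = -340745698)
Add(q, Mul(-1, l)) = Add(Rational(2, 1265), Mul(-1, -340745698)) = Add(Rational(2, 1265), 340745698) = Rational(431043307972, 1265)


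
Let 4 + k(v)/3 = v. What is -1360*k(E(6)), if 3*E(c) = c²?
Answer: -32640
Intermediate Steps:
E(c) = c²/3
k(v) = -12 + 3*v
-1360*k(E(6)) = -1360*(-12 + 3*((⅓)*6²)) = -1360*(-12 + 3*((⅓)*36)) = -1360*(-12 + 3*12) = -1360*(-12 + 36) = -1360*24 = -32640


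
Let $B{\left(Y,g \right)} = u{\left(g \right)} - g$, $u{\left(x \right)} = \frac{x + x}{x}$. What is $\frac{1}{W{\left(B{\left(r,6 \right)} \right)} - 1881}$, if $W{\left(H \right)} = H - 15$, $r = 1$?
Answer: $- \frac{1}{1900} \approx -0.00052632$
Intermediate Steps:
$u{\left(x \right)} = 2$ ($u{\left(x \right)} = \frac{2 x}{x} = 2$)
$B{\left(Y,g \right)} = 2 - g$
$W{\left(H \right)} = -15 + H$
$\frac{1}{W{\left(B{\left(r,6 \right)} \right)} - 1881} = \frac{1}{\left(-15 + \left(2 - 6\right)\right) - 1881} = \frac{1}{\left(-15 - 4\right) - 1881} = \frac{1}{-19 - 1881} = \frac{1}{-1900} = - \frac{1}{1900}$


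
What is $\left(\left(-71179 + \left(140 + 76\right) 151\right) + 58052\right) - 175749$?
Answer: $-156260$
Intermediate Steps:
$\left(\left(-71179 + \left(140 + 76\right) 151\right) + 58052\right) - 175749 = \left(\left(-71179 + 216 \cdot 151\right) + 58052\right) - 175749 = \left(\left(-71179 + 32616\right) + 58052\right) - 175749 = \left(-38563 + 58052\right) - 175749 = 19489 - 175749 = -156260$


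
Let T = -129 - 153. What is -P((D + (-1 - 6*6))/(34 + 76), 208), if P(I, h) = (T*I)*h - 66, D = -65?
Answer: -2987826/55 ≈ -54324.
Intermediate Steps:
T = -282
P(I, h) = -66 - 282*I*h (P(I, h) = (-282*I)*h - 66 = -282*I*h - 66 = -66 - 282*I*h)
-P((D + (-1 - 6*6))/(34 + 76), 208) = -(-66 - 282*(-65 + (-1 - 6*6))/(34 + 76)*208) = -(-66 - 282*(-65 + (-1 - 36))/110*208) = -(-66 - 282*(-65 - 37)*(1/110)*208) = -(-66 - 282*(-102*1/110)*208) = -(-66 - 282*(-51/55)*208) = -(-66 + 2991456/55) = -1*2987826/55 = -2987826/55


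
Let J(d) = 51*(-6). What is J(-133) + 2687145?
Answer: 2686839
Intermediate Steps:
J(d) = -306
J(-133) + 2687145 = -306 + 2687145 = 2686839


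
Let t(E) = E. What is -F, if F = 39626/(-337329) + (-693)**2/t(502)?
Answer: -161982022669/169339158 ≈ -956.55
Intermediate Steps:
F = 161982022669/169339158 (F = 39626/(-337329) + (-693)**2/502 = 39626*(-1/337329) + 480249*(1/502) = -39626/337329 + 480249/502 = 161982022669/169339158 ≈ 956.55)
-F = -1*161982022669/169339158 = -161982022669/169339158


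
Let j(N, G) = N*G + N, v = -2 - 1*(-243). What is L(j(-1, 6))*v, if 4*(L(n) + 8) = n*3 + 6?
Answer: -11327/4 ≈ -2831.8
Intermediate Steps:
v = 241 (v = -2 + 243 = 241)
j(N, G) = N + G*N (j(N, G) = G*N + N = N + G*N)
L(n) = -13/2 + 3*n/4 (L(n) = -8 + (n*3 + 6)/4 = -8 + (3*n + 6)/4 = -8 + (6 + 3*n)/4 = -8 + (3/2 + 3*n/4) = -13/2 + 3*n/4)
L(j(-1, 6))*v = (-13/2 + 3*(-(1 + 6))/4)*241 = (-13/2 + 3*(-1*7)/4)*241 = (-13/2 + (¾)*(-7))*241 = (-13/2 - 21/4)*241 = -47/4*241 = -11327/4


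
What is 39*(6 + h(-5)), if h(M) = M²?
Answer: 1209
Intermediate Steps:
39*(6 + h(-5)) = 39*(6 + (-5)²) = 39*(6 + 25) = 39*31 = 1209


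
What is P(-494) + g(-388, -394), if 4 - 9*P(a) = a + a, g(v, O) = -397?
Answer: -2581/9 ≈ -286.78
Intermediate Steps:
P(a) = 4/9 - 2*a/9 (P(a) = 4/9 - (a + a)/9 = 4/9 - 2*a/9)
P(-494) + g(-388, -394) = (4/9 - 2/9*(-494)) - 397 = (4/9 + 988/9) - 397 = 992/9 - 397 = -2581/9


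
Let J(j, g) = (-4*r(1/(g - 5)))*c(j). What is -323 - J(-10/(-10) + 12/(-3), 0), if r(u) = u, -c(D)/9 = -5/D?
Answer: -311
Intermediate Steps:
c(D) = 45/D (c(D) = -(-45)/D = 45/D)
J(j, g) = -180/(j*(-5 + g)) (J(j, g) = (-4/(g - 5))*(45/j) = (-4/(-5 + g))*(45/j) = -180/(j*(-5 + g)))
-323 - J(-10/(-10) + 12/(-3), 0) = -323 - (-180)/((-10/(-10) + 12/(-3))*(-5 + 0)) = -323 - (-180)/((-10*(-1/10) + 12*(-1/3))*(-5)) = -323 - (-180)*(-1)/((1 - 4)*5) = -323 - (-180)*(-1)/((-3)*5) = -323 - (-180)*(-1)*(-1)/(3*5) = -323 - 1*(-12) = -323 + 12 = -311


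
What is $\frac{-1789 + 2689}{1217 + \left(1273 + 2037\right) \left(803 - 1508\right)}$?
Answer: $- \frac{900}{2332333} \approx -0.00038588$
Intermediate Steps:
$\frac{-1789 + 2689}{1217 + \left(1273 + 2037\right) \left(803 - 1508\right)} = \frac{900}{1217 + 3310 \left(-705\right)} = \frac{900}{1217 - 2333550} = \frac{900}{-2332333} = 900 \left(- \frac{1}{2332333}\right) = - \frac{900}{2332333}$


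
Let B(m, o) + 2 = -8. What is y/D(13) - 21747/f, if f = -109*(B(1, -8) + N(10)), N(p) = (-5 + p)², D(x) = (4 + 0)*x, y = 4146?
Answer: 1318259/14170 ≈ 93.032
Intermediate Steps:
B(m, o) = -10 (B(m, o) = -2 - 8 = -10)
D(x) = 4*x
f = -1635 (f = -109*(-10 + (-5 + 10)²) = -109*(-10 + 5²) = -109*(-10 + 25) = -109*15 = -1635)
y/D(13) - 21747/f = 4146/((4*13)) - 21747/(-1635) = 4146/52 - 21747*(-1/1635) = 4146*(1/52) + 7249/545 = 2073/26 + 7249/545 = 1318259/14170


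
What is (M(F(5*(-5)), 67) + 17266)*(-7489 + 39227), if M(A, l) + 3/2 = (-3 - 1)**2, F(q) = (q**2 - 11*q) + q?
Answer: 548448509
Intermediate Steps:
F(q) = q**2 - 10*q
M(A, l) = 29/2 (M(A, l) = -3/2 + (-3 - 1)**2 = -3/2 + (-4)**2 = -3/2 + 16 = 29/2)
(M(F(5*(-5)), 67) + 17266)*(-7489 + 39227) = (29/2 + 17266)*(-7489 + 39227) = (34561/2)*31738 = 548448509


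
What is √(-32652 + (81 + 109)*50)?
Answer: 4*I*√1447 ≈ 152.16*I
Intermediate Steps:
√(-32652 + (81 + 109)*50) = √(-32652 + 190*50) = √(-32652 + 9500) = √(-23152) = 4*I*√1447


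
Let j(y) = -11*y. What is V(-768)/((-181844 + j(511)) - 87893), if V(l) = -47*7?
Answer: 329/275358 ≈ 0.0011948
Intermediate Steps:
V(l) = -329
V(-768)/((-181844 + j(511)) - 87893) = -329/((-181844 - 11*511) - 87893) = -329/((-181844 - 5621) - 87893) = -329/(-187465 - 87893) = -329/(-275358) = -329*(-1/275358) = 329/275358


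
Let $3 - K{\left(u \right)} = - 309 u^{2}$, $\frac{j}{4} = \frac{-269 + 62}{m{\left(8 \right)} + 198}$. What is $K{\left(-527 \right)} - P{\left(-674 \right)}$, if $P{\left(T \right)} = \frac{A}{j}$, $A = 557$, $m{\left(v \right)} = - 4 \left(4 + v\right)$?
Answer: $\frac{11842934357}{138} \approx 8.5818 \cdot 10^{7}$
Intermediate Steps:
$m{\left(v \right)} = -16 - 4 v$
$j = - \frac{138}{25}$ ($j = 4 \frac{-269 + 62}{\left(-16 - 32\right) + 198} = 4 \left(- \frac{207}{\left(-16 - 32\right) + 198}\right) = 4 \left(- \frac{207}{-48 + 198}\right) = 4 \left(- \frac{207}{150}\right) = 4 \left(\left(-207\right) \frac{1}{150}\right) = 4 \left(- \frac{69}{50}\right) = - \frac{138}{25} \approx -5.52$)
$K{\left(u \right)} = 3 + 309 u^{2}$ ($K{\left(u \right)} = 3 - - 309 u^{2} = 3 + 309 u^{2}$)
$P{\left(T \right)} = - \frac{13925}{138}$ ($P{\left(T \right)} = \frac{557}{- \frac{138}{25}} = 557 \left(- \frac{25}{138}\right) = - \frac{13925}{138}$)
$K{\left(-527 \right)} - P{\left(-674 \right)} = \left(3 + 309 \left(-527\right)^{2}\right) - - \frac{13925}{138} = \left(3 + 309 \cdot 277729\right) + \frac{13925}{138} = \left(3 + 85818261\right) + \frac{13925}{138} = 85818264 + \frac{13925}{138} = \frac{11842934357}{138}$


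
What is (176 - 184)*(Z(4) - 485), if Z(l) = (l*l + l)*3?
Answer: 3400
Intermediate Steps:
Z(l) = 3*l + 3*l² (Z(l) = (l² + l)*3 = (l + l²)*3 = 3*l + 3*l²)
(176 - 184)*(Z(4) - 485) = (176 - 184)*(3*4*(1 + 4) - 485) = -8*(3*4*5 - 485) = -8*(60 - 485) = -8*(-425) = 3400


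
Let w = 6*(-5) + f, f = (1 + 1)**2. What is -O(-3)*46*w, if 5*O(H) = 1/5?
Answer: 1196/25 ≈ 47.840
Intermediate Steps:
f = 4 (f = 2**2 = 4)
O(H) = 1/25 (O(H) = (1/5)/5 = (1/5)*(1/5) = 1/25)
w = -26 (w = 6*(-5) + 4 = -30 + 4 = -26)
-O(-3)*46*w = -(1/25)*46*(-26) = -46*(-26)/25 = -1*(-1196/25) = 1196/25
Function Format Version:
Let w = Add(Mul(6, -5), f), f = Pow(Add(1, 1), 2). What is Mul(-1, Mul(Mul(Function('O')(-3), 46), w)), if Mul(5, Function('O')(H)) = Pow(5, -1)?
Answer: Rational(1196, 25) ≈ 47.840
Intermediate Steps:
f = 4 (f = Pow(2, 2) = 4)
Function('O')(H) = Rational(1, 25) (Function('O')(H) = Mul(Rational(1, 5), Pow(5, -1)) = Mul(Rational(1, 5), Rational(1, 5)) = Rational(1, 25))
w = -26 (w = Add(Mul(6, -5), 4) = Add(-30, 4) = -26)
Mul(-1, Mul(Mul(Function('O')(-3), 46), w)) = Mul(-1, Mul(Mul(Rational(1, 25), 46), -26)) = Mul(-1, Mul(Rational(46, 25), -26)) = Mul(-1, Rational(-1196, 25)) = Rational(1196, 25)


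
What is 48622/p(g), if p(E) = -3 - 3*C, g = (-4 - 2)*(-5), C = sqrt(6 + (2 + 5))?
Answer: 24311/18 - 24311*sqrt(13)/18 ≈ -3519.1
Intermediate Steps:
C = sqrt(13) (C = sqrt(6 + 7) = sqrt(13) ≈ 3.6056)
g = 30 (g = -6*(-5) = 30)
p(E) = -3 - 3*sqrt(13)
48622/p(g) = 48622/(-3 - 3*sqrt(13))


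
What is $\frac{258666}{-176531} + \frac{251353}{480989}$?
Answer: $- \frac{80043904231}{84909469159} \approx -0.9427$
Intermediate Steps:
$\frac{258666}{-176531} + \frac{251353}{480989} = 258666 \left(- \frac{1}{176531}\right) + 251353 \cdot \frac{1}{480989} = - \frac{258666}{176531} + \frac{251353}{480989} = - \frac{80043904231}{84909469159}$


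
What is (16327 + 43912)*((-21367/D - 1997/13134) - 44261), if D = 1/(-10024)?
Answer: 169421926924217939/13134 ≈ 1.2899e+13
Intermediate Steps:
D = -1/10024 ≈ -9.9761e-5
(16327 + 43912)*((-21367/D - 1997/13134) - 44261) = (16327 + 43912)*((-21367/(-1/10024) - 1997/13134) - 44261) = 60239*((-21367*(-10024) - 1997*1/13134) - 44261) = 60239*((214182808 - 1997/13134) - 44261) = 60239*(2813076998275/13134 - 44261) = 60239*(2812495674301/13134) = 169421926924217939/13134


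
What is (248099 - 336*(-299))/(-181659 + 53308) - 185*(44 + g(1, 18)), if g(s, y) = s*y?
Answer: -1472534533/128351 ≈ -11473.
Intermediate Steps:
(248099 - 336*(-299))/(-181659 + 53308) - 185*(44 + g(1, 18)) = (248099 - 336*(-299))/(-181659 + 53308) - 185*(44 + 1*18) = (248099 + 100464)/(-128351) - 185*(44 + 18) = 348563*(-1/128351) - 185*62 = -348563/128351 - 11470 = -1472534533/128351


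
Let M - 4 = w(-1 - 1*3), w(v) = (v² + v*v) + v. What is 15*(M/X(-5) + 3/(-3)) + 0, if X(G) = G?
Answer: -111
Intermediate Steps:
w(v) = v + 2*v² (w(v) = (v² + v²) + v = 2*v² + v = v + 2*v²)
M = 32 (M = 4 + (-1 - 1*3)*(1 + 2*(-1 - 1*3)) = 4 + (-1 - 3)*(1 + 2*(-1 - 3)) = 4 - 4*(1 + 2*(-4)) = 4 - 4*(1 - 8) = 4 - 4*(-7) = 4 + 28 = 32)
15*(M/X(-5) + 3/(-3)) + 0 = 15*(32/(-5) + 3/(-3)) + 0 = 15*(32*(-⅕) + 3*(-⅓)) + 0 = 15*(-32/5 - 1) + 0 = 15*(-37/5) + 0 = -111 + 0 = -111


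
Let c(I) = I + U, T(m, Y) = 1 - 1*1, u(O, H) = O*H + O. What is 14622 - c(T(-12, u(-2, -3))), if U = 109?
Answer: 14513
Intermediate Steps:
u(O, H) = O + H*O (u(O, H) = H*O + O = O + H*O)
T(m, Y) = 0 (T(m, Y) = 1 - 1 = 0)
c(I) = 109 + I (c(I) = I + 109 = 109 + I)
14622 - c(T(-12, u(-2, -3))) = 14622 - (109 + 0) = 14622 - 1*109 = 14622 - 109 = 14513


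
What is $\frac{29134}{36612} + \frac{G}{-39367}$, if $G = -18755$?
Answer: $\frac{916788119}{720652302} \approx 1.2722$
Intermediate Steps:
$\frac{29134}{36612} + \frac{G}{-39367} = \frac{29134}{36612} - \frac{18755}{-39367} = 29134 \cdot \frac{1}{36612} - - \frac{18755}{39367} = \frac{14567}{18306} + \frac{18755}{39367} = \frac{916788119}{720652302}$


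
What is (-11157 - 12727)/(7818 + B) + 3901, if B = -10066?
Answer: 2198333/562 ≈ 3911.6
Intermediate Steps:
(-11157 - 12727)/(7818 + B) + 3901 = (-11157 - 12727)/(7818 - 10066) + 3901 = -23884/(-2248) + 3901 = -23884*(-1/2248) + 3901 = 5971/562 + 3901 = 2198333/562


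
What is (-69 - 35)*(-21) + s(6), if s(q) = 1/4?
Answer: 8737/4 ≈ 2184.3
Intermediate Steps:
s(q) = 1/4
(-69 - 35)*(-21) + s(6) = (-69 - 35)*(-21) + 1/4 = -104*(-21) + 1/4 = 2184 + 1/4 = 8737/4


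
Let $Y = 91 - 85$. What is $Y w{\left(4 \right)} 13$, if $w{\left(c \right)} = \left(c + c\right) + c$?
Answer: $936$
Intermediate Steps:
$Y = 6$ ($Y = 91 - 85 = 6$)
$w{\left(c \right)} = 3 c$ ($w{\left(c \right)} = 2 c + c = 3 c$)
$Y w{\left(4 \right)} 13 = 6 \cdot 3 \cdot 4 \cdot 13 = 6 \cdot 12 \cdot 13 = 6 \cdot 156 = 936$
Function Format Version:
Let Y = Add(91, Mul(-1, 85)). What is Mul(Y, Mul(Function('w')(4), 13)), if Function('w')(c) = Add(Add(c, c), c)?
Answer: 936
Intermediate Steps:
Y = 6 (Y = Add(91, -85) = 6)
Function('w')(c) = Mul(3, c) (Function('w')(c) = Add(Mul(2, c), c) = Mul(3, c))
Mul(Y, Mul(Function('w')(4), 13)) = Mul(6, Mul(Mul(3, 4), 13)) = Mul(6, Mul(12, 13)) = Mul(6, 156) = 936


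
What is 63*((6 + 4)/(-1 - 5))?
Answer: -105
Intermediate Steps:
63*((6 + 4)/(-1 - 5)) = 63*(10/(-6)) = 63*(10*(-1/6)) = 63*(-5/3) = -105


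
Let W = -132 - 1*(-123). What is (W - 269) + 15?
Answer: -263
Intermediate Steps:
W = -9 (W = -132 + 123 = -9)
(W - 269) + 15 = (-9 - 269) + 15 = -278 + 15 = -263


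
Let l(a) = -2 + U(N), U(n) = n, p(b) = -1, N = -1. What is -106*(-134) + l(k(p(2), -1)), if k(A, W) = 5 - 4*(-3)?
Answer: 14201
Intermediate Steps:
k(A, W) = 17 (k(A, W) = 5 + 12 = 17)
l(a) = -3 (l(a) = -2 - 1 = -3)
-106*(-134) + l(k(p(2), -1)) = -106*(-134) - 3 = 14204 - 3 = 14201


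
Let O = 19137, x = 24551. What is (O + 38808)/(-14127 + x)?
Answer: 57945/10424 ≈ 5.5588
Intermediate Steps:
(O + 38808)/(-14127 + x) = (19137 + 38808)/(-14127 + 24551) = 57945/10424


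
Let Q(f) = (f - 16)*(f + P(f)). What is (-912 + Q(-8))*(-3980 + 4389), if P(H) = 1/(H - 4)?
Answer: -293662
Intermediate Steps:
P(H) = 1/(-4 + H)
Q(f) = (-16 + f)*(f + 1/(-4 + f)) (Q(f) = (f - 16)*(f + 1/(-4 + f)) = (-16 + f)*(f + 1/(-4 + f)))
(-912 + Q(-8))*(-3980 + 4389) = (-912 + (-16 - 8 - 8*(-16 - 8)*(-4 - 8))/(-4 - 8))*(-3980 + 4389) = (-912 + (-16 - 8 - 8*(-24)*(-12))/(-12))*409 = (-912 - (-16 - 8 - 2304)/12)*409 = (-912 - 1/12*(-2328))*409 = (-912 + 194)*409 = -718*409 = -293662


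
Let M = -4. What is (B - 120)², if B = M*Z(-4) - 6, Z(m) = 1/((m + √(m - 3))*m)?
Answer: (127260*√7 + 143893*I)/(8*√7 + 9*I) ≈ 15920.0 + 29.028*I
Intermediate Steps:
Z(m) = 1/(m*(m + √(-3 + m))) (Z(m) = 1/((m + √(-3 + m))*m) = 1/(m*(m + √(-3 + m))))
B = -6 + 1/(-4 + I*√7) (B = -4/((-4)*(-4 + √(-3 - 4))) - 6 = -(-1)/(-4 + √(-7)) - 6 = -(-1)/(-4 + I*√7) - 6 = 1/(-4 + I*√7) - 6 = -6 + 1/(-4 + I*√7) ≈ -6.1739 - 0.11503*I)
(B - 120)² = ((-142/23 - I*√7/23) - 120)² = (-2902/23 - I*√7/23)²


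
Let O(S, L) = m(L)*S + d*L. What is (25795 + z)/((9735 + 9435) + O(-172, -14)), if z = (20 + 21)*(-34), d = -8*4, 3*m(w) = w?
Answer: 73203/61262 ≈ 1.1949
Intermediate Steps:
m(w) = w/3
d = -32
O(S, L) = -32*L + L*S/3 (O(S, L) = (L/3)*S - 32*L = L*S/3 - 32*L = -32*L + L*S/3)
z = -1394 (z = 41*(-34) = -1394)
(25795 + z)/((9735 + 9435) + O(-172, -14)) = (25795 - 1394)/((9735 + 9435) + (⅓)*(-14)*(-96 - 172)) = 24401/(19170 + (⅓)*(-14)*(-268)) = 24401/(19170 + 3752/3) = 24401/(61262/3) = 24401*(3/61262) = 73203/61262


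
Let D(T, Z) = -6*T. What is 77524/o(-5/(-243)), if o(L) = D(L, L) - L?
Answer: -18838332/35 ≈ -5.3824e+5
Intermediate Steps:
o(L) = -7*L (o(L) = -6*L - L = -7*L)
77524/o(-5/(-243)) = 77524/((-(-35)/(-243))) = 77524/((-(-35)*(-1)/243)) = 77524/((-7*5/243)) = 77524/(-35/243) = 77524*(-243/35) = -18838332/35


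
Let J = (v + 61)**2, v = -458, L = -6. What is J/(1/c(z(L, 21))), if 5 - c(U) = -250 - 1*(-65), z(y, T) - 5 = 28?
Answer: 29945710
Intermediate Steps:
z(y, T) = 33 (z(y, T) = 5 + 28 = 33)
c(U) = 190 (c(U) = 5 - (-250 - 1*(-65)) = 5 - (-250 + 65) = 5 - 1*(-185) = 5 + 185 = 190)
J = 157609 (J = (-458 + 61)**2 = (-397)**2 = 157609)
J/(1/c(z(L, 21))) = 157609/(1/190) = 157609*190 = 29945710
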